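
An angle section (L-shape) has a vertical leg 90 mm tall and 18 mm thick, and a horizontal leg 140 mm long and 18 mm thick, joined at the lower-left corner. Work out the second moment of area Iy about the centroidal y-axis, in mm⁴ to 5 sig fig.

Iy ≈ 7.3356 × 10⁶ mm⁴

Split into non-overlapping primitives; take the origin at the lower-left of the bounding box.
Vertical leg: 18 × 90, A = 1 620 mm², x = 9 mm, Ī = 43 740 mm⁴.
Horizontal leg (remainder): 122 × 18, A = 2 196 mm², x = 79 mm, Ī = 2 723 772 mm⁴.
Centroid: x̄ = ΣA·x / ΣA = 49.28302 mm.
Transfer each piece to the centroidal y-axis using Ī + A·d² with d = x − 49.28302:
  vertical leg: d = -40.28302 mm → contributes +2 672 549 mm⁴
  horizontal leg (remainder): d = 29.71698 mm → contributes +4 663 057 mm⁴
Total I = 7 335 606 mm⁴.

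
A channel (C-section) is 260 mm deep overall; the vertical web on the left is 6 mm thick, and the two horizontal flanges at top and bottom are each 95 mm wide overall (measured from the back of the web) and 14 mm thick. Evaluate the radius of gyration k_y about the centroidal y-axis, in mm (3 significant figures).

k_y ≈ 30.7 mm

Split into non-overlapping primitives; take the origin at the lower-left of the bounding box.
Web: 6 × 260, A = 1 560 mm², x = 3 mm, Ī = 4 680 mm⁴.
Top flange (beyond web): 89 × 14, A = 1 246 mm², x = 50.5 mm, Ī = 822 464 mm⁴.
Bottom flange (beyond web): 89 × 14, A = 1 246 mm², x = 50.5 mm, Ī = 822 464 mm⁴.
Centroid: x̄ = ΣA·x / ΣA = 32.213 mm.
Transfer each piece to the centroidal y-axis using Ī + A·d² with d = x − 32.213:
  web: d = -29.213 mm → contributes +1 335 959 mm⁴
  top flange (beyond web): d = 18.287 mm → contributes +1 239 156 mm⁴
  bottom flange (beyond web): d = 18.287 mm → contributes +1 239 156 mm⁴
Total I = 3 814 271 mm⁴.
Radius of gyration: k = √(I/A) = √(3 814 271 / 4 052) = 30.681 mm.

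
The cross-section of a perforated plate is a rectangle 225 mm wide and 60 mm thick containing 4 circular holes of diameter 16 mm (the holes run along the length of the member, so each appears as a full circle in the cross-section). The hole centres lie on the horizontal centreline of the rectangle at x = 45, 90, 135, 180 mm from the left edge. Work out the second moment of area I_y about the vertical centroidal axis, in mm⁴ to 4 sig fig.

Break the section into simple shapes (no overlaps), measuring from the bottom-left corner of the bounding box.
Plate: 225 × 60, A = 13 500 mm², x = 112.5 mm, Ī = 56 953 125 mm⁴.
Hole 1 (subtracted): ⌀16, A = 201.062 mm², x = 45 mm, Ī = 3216.99 mm⁴.
Hole 2 (subtracted): ⌀16, A = 201.062 mm², x = 90 mm, Ī = 3216.99 mm⁴.
Hole 3 (subtracted): ⌀16, A = 201.062 mm², x = 135 mm, Ī = 3216.99 mm⁴.
Hole 4 (subtracted): ⌀16, A = 201.062 mm², x = 180 mm, Ī = 3216.99 mm⁴.
By symmetry the centroid is at mid-width, x̄ = 112.5 mm.
Transfer each piece to the vertical centroidal axis using Ī + A·d² with d = x − 112.5:
  plate: d = 0 mm → contributes +56 953 125 mm⁴
  hole 1: d = -67.5 mm → contributes −919 305 mm⁴
  hole 2: d = -22.5 mm → contributes −105 005 mm⁴
  hole 3: d = 22.5 mm → contributes −105 005 mm⁴
  hole 4: d = 67.5 mm → contributes −919 305 mm⁴
Total I = 54 904 505 mm⁴.

I_y ≈ 5.490 × 10⁷ mm⁴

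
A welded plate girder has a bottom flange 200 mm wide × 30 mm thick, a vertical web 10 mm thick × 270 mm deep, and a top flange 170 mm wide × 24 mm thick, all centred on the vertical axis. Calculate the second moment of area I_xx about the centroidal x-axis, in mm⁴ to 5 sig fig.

I_xx ≈ 2.3316 × 10⁸ mm⁴

Break the section into simple shapes (no overlaps), measuring from the bottom-left corner of the bounding box.
Bottom plate: 200 × 30, A = 6 000 mm², y = 15 mm, Ī = 450 000 mm⁴.
Web plate: 10 × 270, A = 2 700 mm², y = 165 mm, Ī = 16 402 500 mm⁴.
Top plate: 170 × 24, A = 4 080 mm², y = 312 mm, Ī = 195 840 mm⁴.
Centroid: ȳ = ΣA·y / ΣA = 141.507 mm.
Transfer each piece to the centroidal x-axis using Ī + A·d² with d = y − 141.507:
  bottom plate: d = -126.507 mm → contributes +96 474 190 mm⁴
  web plate: d = 23.49296 mm → contributes +17 892 681 mm⁴
  top plate: d = 170.493 mm → contributes +118 792 662 mm⁴
Total I = 233 159 534 mm⁴.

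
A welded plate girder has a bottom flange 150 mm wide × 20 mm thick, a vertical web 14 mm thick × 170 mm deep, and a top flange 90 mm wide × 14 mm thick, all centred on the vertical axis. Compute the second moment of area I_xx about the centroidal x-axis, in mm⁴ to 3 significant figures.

I_xx ≈ 3.93 × 10⁷ mm⁴

Decompose the section into non-overlapping parts with the origin at the bottom-left of its bounding rectangle.
Bottom plate: 150 × 20, A = 3 000 mm², y = 10 mm, Ī = 100 000 mm⁴.
Web plate: 14 × 170, A = 2 380 mm², y = 105 mm, Ī = 5 731 833 mm⁴.
Top plate: 90 × 14, A = 1 260 mm², y = 197 mm, Ī = 20 580 mm⁴.
Centroid: ȳ = ΣA·y / ΣA = 79.536 mm.
Transfer each piece to the centroidal x-axis using Ī + A·d² with d = y − 79.536:
  bottom plate: d = -69.536 mm → contributes +14 605 826 mm⁴
  web plate: d = 25.464 mm → contributes +7 275 044 mm⁴
  top plate: d = 117.46 mm → contributes +17 405 754 mm⁴
Total I = 39 286 625 mm⁴.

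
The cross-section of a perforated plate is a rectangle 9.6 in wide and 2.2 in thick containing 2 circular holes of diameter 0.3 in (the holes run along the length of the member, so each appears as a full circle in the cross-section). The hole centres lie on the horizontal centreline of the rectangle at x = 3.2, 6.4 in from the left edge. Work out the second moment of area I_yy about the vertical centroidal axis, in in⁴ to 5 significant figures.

I_yy ≈ 161.84 in⁴

Split into non-overlapping primitives; take the origin at the lower-left of the bounding box.
Plate: 9.6 × 2.2, A = 21.12 in², x = 4.8 in, Ī = 162.2016 in⁴.
Hole 1 (subtracted): ⌀0.3, A = 0.07068583 in², x = 3.2 in, Ī = 0.0003976078 in⁴.
Hole 2 (subtracted): ⌀0.3, A = 0.07068583 in², x = 6.4 in, Ī = 0.0003976078 in⁴.
By symmetry the centroid is at mid-width, x̄ = 4.8 in.
Transfer each piece to the vertical centroidal axis using Ī + A·d² with d = x − 4.8:
  plate: d = 0 in → contributes +162.2016 in⁴
  hole 1: d = -1.6 in → contributes −0.1813533 in⁴
  hole 2: d = 1.6 in → contributes −0.1813533 in⁴
Total I = 161.8389 in⁴.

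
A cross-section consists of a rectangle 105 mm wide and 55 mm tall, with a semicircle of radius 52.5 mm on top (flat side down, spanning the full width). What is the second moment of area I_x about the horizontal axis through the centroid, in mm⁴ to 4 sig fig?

Decompose the section into non-overlapping parts with the origin at the bottom-left of its bounding rectangle.
Rectangular body: 105 × 55, A = 5 775 mm², y = 27.5 mm, Ī = 1 455 781 mm⁴.
Semicircular cap: semicircle r = 52.5, A = 4329.51 mm², y = 77.2817 mm, Ī = 833 814 mm⁴.
Centroid: ȳ = ΣA·y / ΣA = 48.8301 mm.
Transfer each piece to the horizontal axis through the centroid using Ī + A·d² with d = y − 48.8301:
  rectangular body: d = -21.3301 mm → contributes +4 083 253 mm⁴
  semicircular cap: d = 28.4516 mm → contributes +4 338 519 mm⁴
Total I = 8 421 772 mm⁴.

I_x ≈ 8.422 × 10⁶ mm⁴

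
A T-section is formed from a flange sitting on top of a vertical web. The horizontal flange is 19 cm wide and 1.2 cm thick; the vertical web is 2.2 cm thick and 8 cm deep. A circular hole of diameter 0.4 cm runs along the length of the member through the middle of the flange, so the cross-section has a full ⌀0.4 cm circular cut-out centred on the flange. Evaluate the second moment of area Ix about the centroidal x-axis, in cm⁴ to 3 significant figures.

Decompose the section into non-overlapping parts with the origin at the bottom-left of its bounding rectangle.
Flange: 19 × 1.2, A = 22.8 cm², y = 8.6 cm, Ī = 2.736 cm⁴.
Web: 2.2 × 8, A = 17.6 cm², y = 4 cm, Ī = 93.867 cm⁴.
Hole (subtracted): ⌀0.4, A = 0.12566 cm², y = 8.6 cm, Ī = 0.0012566 cm⁴.
Centroid: ȳ = ΣA·y / ΣA = 6.5898 cm.
Transfer each piece to the centroidal x-axis using Ī + A·d² with d = y − 6.5898:
  flange: d = 2.0102 cm → contributes +94.87 cm⁴
  web: d = -2.5898 cm → contributes +211.91 cm⁴
  hole: d = 2.0102 cm → contributes −0.50906 cm⁴
Total I = 306.27 cm⁴.

Ix ≈ 306 cm⁴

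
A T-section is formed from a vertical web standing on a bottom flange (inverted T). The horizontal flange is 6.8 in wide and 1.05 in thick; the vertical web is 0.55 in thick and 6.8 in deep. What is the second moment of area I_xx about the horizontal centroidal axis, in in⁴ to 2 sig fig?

Decompose the section into non-overlapping parts with the origin at the bottom-left of its bounding rectangle.
Flange: 6.8 × 1.05, A = 7.14 in², y = 0.525 in, Ī = 0.656 in⁴.
Web: 0.55 × 6.8, A = 3.74 in², y = 4.45 in, Ī = 14.41 in⁴.
Centroid: ȳ = ΣA·y / ΣA = 1.874 in.
Transfer each piece to the horizontal centroidal axis using Ī + A·d² with d = y − 1.874:
  flange: d = -1.349 in → contributes +13.65 in⁴
  web: d = 2.576 in → contributes +39.23 in⁴
Total I = 52.88 in⁴.

I_xx ≈ 53 in⁴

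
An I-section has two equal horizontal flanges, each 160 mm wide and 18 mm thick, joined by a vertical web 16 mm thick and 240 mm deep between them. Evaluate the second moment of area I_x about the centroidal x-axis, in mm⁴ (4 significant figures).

Decompose the section into non-overlapping parts with the origin at the bottom-left of its bounding rectangle.
Bottom flange: 160 × 18, A = 2 880 mm², y = 9 mm, Ī = 77 760 mm⁴.
Web: 16 × 240, A = 3 840 mm², y = 138 mm, Ī = 18 432 000 mm⁴.
Top flange: 160 × 18, A = 2 880 mm², y = 267 mm, Ī = 77 760 mm⁴.
By symmetry the centroid is at mid-height, ȳ = 138 mm.
Transfer each piece to the centroidal x-axis using Ī + A·d² with d = y − 138:
  bottom flange: d = -129 mm → contributes +48 003 840 mm⁴
  web: d = 0 mm → contributes +18 432 000 mm⁴
  top flange: d = 129 mm → contributes +48 003 840 mm⁴
Total I = 114 439 680 mm⁴.

I_x ≈ 1.144 × 10⁸ mm⁴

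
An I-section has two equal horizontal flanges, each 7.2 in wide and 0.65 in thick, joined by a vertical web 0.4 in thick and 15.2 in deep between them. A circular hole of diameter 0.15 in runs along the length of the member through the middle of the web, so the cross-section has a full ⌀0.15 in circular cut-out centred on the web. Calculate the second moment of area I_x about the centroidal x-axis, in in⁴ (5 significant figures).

I_x ≈ 705.25 in⁴

Break the section into simple shapes (no overlaps), measuring from the bottom-left corner of the bounding box.
Bottom flange: 7.2 × 0.65, A = 4.68 in², y = 0.325 in, Ī = 0.164775 in⁴.
Web: 0.4 × 15.2, A = 6.08 in², y = 8.25 in, Ī = 117.0603 in⁴.
Top flange: 7.2 × 0.65, A = 4.68 in², y = 16.175 in, Ī = 0.164775 in⁴.
Hole (subtracted): ⌀0.15, A = 0.01767146 in², y = 8.25 in, Ī = 0.00002485049 in⁴.
By symmetry the centroid is at mid-height, ȳ = 8.25 in.
Transfer each piece to the centroidal x-axis using Ī + A·d² with d = y − 8.25:
  bottom flange: d = -7.925 in → contributes +294.0951 in⁴
  web: d = 0 in → contributes +117.0603 in⁴
  top flange: d = 7.925 in → contributes +294.0951 in⁴
  hole: d = 0 in → contributes −0.00002485049 in⁴
Total I = 705.2504 in⁴.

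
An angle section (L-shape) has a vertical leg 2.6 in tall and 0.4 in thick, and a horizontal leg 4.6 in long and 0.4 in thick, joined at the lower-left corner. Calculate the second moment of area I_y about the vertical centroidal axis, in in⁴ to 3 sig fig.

I_y ≈ 5.88 in⁴

Break the section into simple shapes (no overlaps), measuring from the bottom-left corner of the bounding box.
Vertical leg: 0.4 × 2.6, A = 1.04 in², x = 0.2 in, Ī = 0.013867 in⁴.
Horizontal leg (remainder): 4.2 × 0.4, A = 1.68 in², x = 2.5 in, Ī = 2.4696 in⁴.
Centroid: x̄ = ΣA·x / ΣA = 1.6206 in.
Transfer each piece to the vertical centroidal axis using Ī + A·d² with d = x − 1.6206:
  vertical leg: d = -1.4206 in → contributes +2.1127 in⁴
  horizontal leg (remainder): d = 0.87941 in → contributes +3.7689 in⁴
Total I = 5.8815 in⁴.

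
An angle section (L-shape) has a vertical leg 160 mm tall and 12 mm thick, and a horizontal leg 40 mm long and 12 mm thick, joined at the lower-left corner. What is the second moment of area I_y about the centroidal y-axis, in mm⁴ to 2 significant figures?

I_y ≈ 1.6 × 10⁵ mm⁴

Decompose the section into non-overlapping parts with the origin at the bottom-left of its bounding rectangle.
Vertical leg: 12 × 160, A = 1 920 mm², x = 6 mm, Ī = 23 040 mm⁴.
Horizontal leg (remainder): 28 × 12, A = 336 mm², x = 26 mm, Ī = 21 952 mm⁴.
Centroid: x̄ = ΣA·x / ΣA = 8.979 mm.
Transfer each piece to the centroidal y-axis using Ī + A·d² with d = x − 8.979:
  vertical leg: d = -2.979 mm → contributes +40 076 mm⁴
  horizontal leg (remainder): d = 17.02 mm → contributes +119 299 mm⁴
Total I = 159 375 mm⁴.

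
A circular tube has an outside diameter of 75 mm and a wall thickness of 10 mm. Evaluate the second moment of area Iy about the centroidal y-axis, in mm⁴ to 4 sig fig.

Decompose the section into non-overlapping parts with the origin at the bottom-left of its bounding rectangle.
Outer circle: ⌀75, A = 4417.86 mm², x = 37.5 mm, Ī = 1 553 156 mm⁴.
Bore (subtracted): ⌀55, A = 2375.83 mm², x = 37.5 mm, Ī = 449 180 mm⁴.
By symmetry the centroid is at mid-width, x̄ = 37.5 mm.
All pieces are centred on the centroidal y-axis, so I = ΣĪ (holes subtracted) = 1 103 975 mm⁴.

Iy ≈ 1.104 × 10⁶ mm⁴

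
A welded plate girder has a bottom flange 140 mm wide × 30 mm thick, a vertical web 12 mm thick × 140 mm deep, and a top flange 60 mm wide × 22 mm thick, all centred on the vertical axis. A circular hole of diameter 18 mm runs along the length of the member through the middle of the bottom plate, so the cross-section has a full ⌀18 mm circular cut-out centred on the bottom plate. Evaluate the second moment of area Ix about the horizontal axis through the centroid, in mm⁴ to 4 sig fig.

Break the section into simple shapes (no overlaps), measuring from the bottom-left corner of the bounding box.
Bottom plate: 140 × 30, A = 4 200 mm², y = 15 mm, Ī = 315 000 mm⁴.
Web plate: 12 × 140, A = 1 680 mm², y = 100 mm, Ī = 2 744 000 mm⁴.
Top plate: 60 × 22, A = 1 320 mm², y = 181 mm, Ī = 53 240 mm⁴.
Hole (subtracted): ⌀18, A = 254.469 mm², y = 15 mm, Ī = 5 153 mm⁴.
Centroid: ȳ = ΣA·y / ΣA = 67.1083 mm.
Transfer each piece to the horizontal axis through the centroid using Ī + A·d² with d = y − 67.1083:
  bottom plate: d = -52.1083 mm → contributes +11 719 167 mm⁴
  web plate: d = 32.8917 mm → contributes +4 561 528 mm⁴
  top plate: d = 113.892 mm → contributes +17 175 373 mm⁴
  hole: d = -52.1083 mm → contributes −696 107 mm⁴
Total I = 32 759 961 mm⁴.

Ix ≈ 3.276 × 10⁷ mm⁴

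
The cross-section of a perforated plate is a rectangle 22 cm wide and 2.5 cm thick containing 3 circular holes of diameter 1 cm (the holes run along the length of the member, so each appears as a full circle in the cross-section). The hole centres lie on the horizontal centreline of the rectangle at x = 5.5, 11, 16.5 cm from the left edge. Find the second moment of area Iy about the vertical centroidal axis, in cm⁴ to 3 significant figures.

Split into non-overlapping primitives; take the origin at the lower-left of the bounding box.
Plate: 22 × 2.5, A = 55 cm², x = 11 cm, Ī = 2218.3 cm⁴.
Hole 1 (subtracted): ⌀1, A = 0.7854 cm², x = 5.5 cm, Ī = 0.049087 cm⁴.
Hole 2 (subtracted): ⌀1, A = 0.7854 cm², x = 11 cm, Ī = 0.049087 cm⁴.
Hole 3 (subtracted): ⌀1, A = 0.7854 cm², x = 16.5 cm, Ī = 0.049087 cm⁴.
By symmetry the centroid is at mid-width, x̄ = 11 cm.
Transfer each piece to the vertical centroidal axis using Ī + A·d² with d = x − 11:
  plate: d = 0 cm → contributes +2218.3 cm⁴
  hole 1: d = -5.5 cm → contributes −23.807 cm⁴
  hole 2: d = 0 cm → contributes −0.049087 cm⁴
  hole 3: d = 5.5 cm → contributes −23.807 cm⁴
Total I = 2170.7 cm⁴.

Iy ≈ 2170 cm⁴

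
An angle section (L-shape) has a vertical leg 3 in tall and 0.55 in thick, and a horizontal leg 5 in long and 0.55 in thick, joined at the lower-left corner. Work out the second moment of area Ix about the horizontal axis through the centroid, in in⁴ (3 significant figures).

Split into non-overlapping primitives; take the origin at the lower-left of the bounding box.
Vertical leg: 0.55 × 3, A = 1.65 in², y = 1.5 in, Ī = 1.2375 in⁴.
Horizontal leg (remainder): 4.45 × 0.55, A = 2.4475 in², y = 0.275 in, Ī = 0.061697 in⁴.
Centroid: ȳ = ΣA·y / ΣA = 0.76829 in.
Transfer each piece to the horizontal axis through the centroid using Ī + A·d² with d = y − 0.76829:
  vertical leg: d = 0.73171 in → contributes +2.1209 in⁴
  horizontal leg (remainder): d = -0.49329 in → contributes +0.65726 in⁴
Total I = 2.7782 in⁴.

Ix ≈ 2.78 in⁴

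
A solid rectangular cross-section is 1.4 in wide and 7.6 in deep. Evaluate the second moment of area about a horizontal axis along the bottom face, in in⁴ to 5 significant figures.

I_base ≈ 204.86 in⁴

The section: 1.4 × 7.6, A = 10.64 in², y = 3.8 in, Ī = 51.21387 in⁴.
Transfer it to the bottom edge using Ī + A·d² with d = y − 0:
  the section: d = 3.8 in → contributes +204.8555 in⁴
Total I = 204.8555 in⁴.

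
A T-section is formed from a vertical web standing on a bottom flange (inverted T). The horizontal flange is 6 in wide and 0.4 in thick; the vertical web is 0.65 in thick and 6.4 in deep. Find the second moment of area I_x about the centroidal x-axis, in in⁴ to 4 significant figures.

Break the section into simple shapes (no overlaps), measuring from the bottom-left corner of the bounding box.
Flange: 6 × 0.4, A = 2.4 in², y = 0.2 in, Ī = 0.032 in⁴.
Web: 0.65 × 6.4, A = 4.16 in², y = 3.6 in, Ī = 14.1995 in⁴.
Centroid: ȳ = ΣA·y / ΣA = 2.3561 in.
Transfer each piece to the centroidal x-axis using Ī + A·d² with d = y − 2.3561:
  flange: d = -2.1561 in → contributes +11.189 in⁴
  web: d = 1.2439 in → contributes +20.6362 in⁴
Total I = 31.8252 in⁴.

I_x ≈ 31.83 in⁴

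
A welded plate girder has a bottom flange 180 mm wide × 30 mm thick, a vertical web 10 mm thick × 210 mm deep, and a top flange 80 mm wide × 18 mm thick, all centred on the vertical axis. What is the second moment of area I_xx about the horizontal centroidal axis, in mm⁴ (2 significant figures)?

I_xx ≈ 7.8 × 10⁷ mm⁴

Split into non-overlapping primitives; take the origin at the lower-left of the bounding box.
Bottom plate: 180 × 30, A = 5 400 mm², y = 15 mm, Ī = 405 000 mm⁴.
Web plate: 10 × 210, A = 2 100 mm², y = 135 mm, Ī = 7 717 500 mm⁴.
Top plate: 80 × 18, A = 1 440 mm², y = 249 mm, Ī = 38 880 mm⁴.
Centroid: ȳ = ΣA·y / ΣA = 80.88 mm.
Transfer each piece to the horizontal centroidal axis using Ī + A·d² with d = y − 80.88:
  bottom plate: d = -65.88 mm → contributes +23 841 369 mm⁴
  web plate: d = 54.12 mm → contributes +13 868 529 mm⁴
  top plate: d = 168.1 mm → contributes +40 739 911 mm⁴
Total I = 78 449 810 mm⁴.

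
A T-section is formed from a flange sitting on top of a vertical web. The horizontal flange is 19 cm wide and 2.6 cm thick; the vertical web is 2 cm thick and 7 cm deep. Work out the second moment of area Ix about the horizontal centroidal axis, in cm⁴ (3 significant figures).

Ix ≈ 336 cm⁴

Decompose the section into non-overlapping parts with the origin at the bottom-left of its bounding rectangle.
Flange: 19 × 2.6, A = 49.4 cm², y = 8.3 cm, Ī = 27.829 cm⁴.
Web: 2 × 7, A = 14 cm², y = 3.5 cm, Ī = 57.167 cm⁴.
Centroid: ȳ = ΣA·y / ΣA = 7.2401 cm.
Transfer each piece to the horizontal centroidal axis using Ī + A·d² with d = y − 7.2401:
  flange: d = 1.0599 cm → contributes +83.328 cm⁴
  web: d = -3.7401 cm → contributes +253 cm⁴
Total I = 336.33 cm⁴.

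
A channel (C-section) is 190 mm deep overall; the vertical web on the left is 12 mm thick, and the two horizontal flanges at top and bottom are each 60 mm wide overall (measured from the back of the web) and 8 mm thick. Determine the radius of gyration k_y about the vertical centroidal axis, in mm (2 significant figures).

Decompose the section into non-overlapping parts with the origin at the bottom-left of its bounding rectangle.
Web: 12 × 190, A = 2 280 mm², x = 6 mm, Ī = 27 360 mm⁴.
Top flange (beyond web): 48 × 8, A = 384 mm², x = 36 mm, Ī = 73 728 mm⁴.
Bottom flange (beyond web): 48 × 8, A = 384 mm², x = 36 mm, Ī = 73 728 mm⁴.
Centroid: x̄ = ΣA·x / ΣA = 13.56 mm.
Transfer each piece to the vertical centroidal axis using Ī + A·d² with d = x − 13.56:
  web: d = -7.559 mm → contributes +157 638 mm⁴
  top flange (beyond web): d = 22.44 mm → contributes +267 109 mm⁴
  bottom flange (beyond web): d = 22.44 mm → contributes +267 109 mm⁴
Total I = 691 855 mm⁴.
Radius of gyration: k = √(I/A) = √(691 855 / 3 048) = 15.07 mm.

k_y ≈ 15 mm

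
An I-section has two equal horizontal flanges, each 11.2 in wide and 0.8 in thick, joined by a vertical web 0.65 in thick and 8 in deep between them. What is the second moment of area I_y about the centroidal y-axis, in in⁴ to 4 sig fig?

I_y ≈ 187.5 in⁴

Break the section into simple shapes (no overlaps), measuring from the bottom-left corner of the bounding box.
Bottom flange: 11.2 × 0.8, A = 8.96 in², x = 5.6 in, Ī = 93.6619 in⁴.
Web: 0.65 × 8, A = 5.2 in², x = 5.6 in, Ī = 0.183083 in⁴.
Top flange: 11.2 × 0.8, A = 8.96 in², x = 5.6 in, Ī = 93.6619 in⁴.
By symmetry the centroid is at mid-width, x̄ = 5.6 in.
All pieces are centred on the centroidal y-axis, so I = ΣĪ = 187.507 in⁴.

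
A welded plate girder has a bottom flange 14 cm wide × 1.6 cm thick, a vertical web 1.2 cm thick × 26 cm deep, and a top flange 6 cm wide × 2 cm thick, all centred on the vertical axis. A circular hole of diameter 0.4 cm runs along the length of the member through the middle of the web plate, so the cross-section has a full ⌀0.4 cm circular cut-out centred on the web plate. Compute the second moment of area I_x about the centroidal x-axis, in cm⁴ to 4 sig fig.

Split into non-overlapping primitives; take the origin at the lower-left of the bounding box.
Bottom plate: 14 × 1.6, A = 22.4 cm², y = 0.8 cm, Ī = 4.77867 cm⁴.
Web plate: 1.2 × 26, A = 31.2 cm², y = 14.6 cm, Ī = 1757.6 cm⁴.
Top plate: 6 × 2, A = 12 cm², y = 28.6 cm, Ī = 4 cm⁴.
Hole (subtracted): ⌀0.4, A = 0.125664 cm², y = 14.6 cm, Ī = 0.00125664 cm⁴.
Centroid: ȳ = ΣA·y / ΣA = 12.4447 cm.
Transfer each piece to the centroidal x-axis using Ī + A·d² with d = y − 12.4447:
  bottom plate: d = -11.6447 cm → contributes +3042.17 cm⁴
  web plate: d = 2.15535 cm → contributes +1902.54 cm⁴
  top plate: d = 16.1553 cm → contributes +3135.94 cm⁴
  hole: d = 2.15535 cm → contributes −0.585031 cm⁴
Total I = 8080.07 cm⁴.

I_x ≈ 8080 cm⁴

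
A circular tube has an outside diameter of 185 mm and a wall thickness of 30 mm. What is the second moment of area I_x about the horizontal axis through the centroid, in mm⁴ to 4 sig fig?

Treat the section as a set of non-overlapping primitives; coordinates are from the bounding-box lower-left.
Outer circle: ⌀185, A = 26880.3 mm², y = 92.5 mm, Ī = 57 498 539 mm⁴.
Bore (subtracted): ⌀125, A = 12271.8 mm², y = 92.5 mm, Ī = 11 984 225 mm⁴.
By symmetry the centroid is at mid-height, ȳ = 92.5 mm.
All pieces are centred on the horizontal axis through the centroid, so I = ΣĪ (holes subtracted) = 45 514 314 mm⁴.

I_x ≈ 4.551 × 10⁷ mm⁴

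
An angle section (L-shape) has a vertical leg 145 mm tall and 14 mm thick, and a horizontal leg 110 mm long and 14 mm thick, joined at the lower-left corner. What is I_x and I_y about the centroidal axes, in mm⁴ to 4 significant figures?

I_x ≈ 7.048 × 10⁶ mm⁴, I_y ≈ 3.511 × 10⁶ mm⁴

Break the section into simple shapes (no overlaps), measuring from the bottom-left corner of the bounding box.
Vertical leg: 14 × 145, A = 2 030 mm², y = 72.5 mm, Ī = 3 556 729 mm⁴.
Horizontal leg (remainder): 96 × 14, A = 1 344 mm², y = 7 mm, Ī = 21 952 mm⁴.
Centroid: ȳ = ΣA·y / ΣA = 46.4087 mm.
Transfer each piece to the centroidal x-axis using Ī + A·d² with d = y − 46.4087:
  vertical leg: d = 26.0913 mm → contributes +4 938 662 mm⁴
  horizontal leg (remainder): d = -39.4087 mm → contributes +2 109 247 mm⁴
Total I = 7 047 909 mm⁴.
For the y-axis: x̄ = 28.9087 mm.
Repeating about the centroidal y-axis gives I_y = 3 511 457 mm⁴.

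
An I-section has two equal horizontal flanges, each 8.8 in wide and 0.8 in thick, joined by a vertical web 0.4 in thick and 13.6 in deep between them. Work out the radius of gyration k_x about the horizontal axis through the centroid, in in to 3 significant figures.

Break the section into simple shapes (no overlaps), measuring from the bottom-left corner of the bounding box.
Bottom flange: 8.8 × 0.8, A = 7.04 in², y = 0.4 in, Ī = 0.37547 in⁴.
Web: 0.4 × 13.6, A = 5.44 in², y = 7.6 in, Ī = 83.849 in⁴.
Top flange: 8.8 × 0.8, A = 7.04 in², y = 14.8 in, Ī = 0.37547 in⁴.
By symmetry the centroid is at mid-height, ȳ = 7.6 in.
Transfer each piece to the horizontal axis through the centroid using Ī + A·d² with d = y − 7.6:
  bottom flange: d = -7.2 in → contributes +365.33 in⁴
  web: d = 0 in → contributes +83.849 in⁴
  top flange: d = 7.2 in → contributes +365.33 in⁴
Total I = 814.51 in⁴.
Radius of gyration: k = √(I/A) = √(814.51 / 19.52) = 6.4596 in.

k_x ≈ 6.46 in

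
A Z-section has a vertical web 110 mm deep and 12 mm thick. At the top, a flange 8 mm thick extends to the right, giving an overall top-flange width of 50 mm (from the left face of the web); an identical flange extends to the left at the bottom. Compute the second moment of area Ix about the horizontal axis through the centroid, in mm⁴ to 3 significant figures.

Ix ≈ 2.92 × 10⁶ mm⁴

Break the section into simple shapes (no overlaps), measuring from the bottom-left corner of the bounding box.
Web: 12 × 110, A = 1 320 mm², y = 55 mm, Ī = 1 331 000 mm⁴.
Top flange (beyond web): 38 × 8, A = 304 mm², y = 106 mm, Ī = 1621.3 mm⁴.
Bottom flange (beyond web): 38 × 8, A = 304 mm², y = 4 mm, Ī = 1621.3 mm⁴.
Centroid: ȳ = ΣA·y / ΣA = 55 mm.
Transfer each piece to the horizontal axis through the centroid using Ī + A·d² with d = y − 55:
  web: d = 0 mm → contributes +1 331 000 mm⁴
  top flange (beyond web): d = 51 mm → contributes +792 325 mm⁴
  bottom flange (beyond web): d = -51 mm → contributes +792 325 mm⁴
Total I = 2 915 651 mm⁴.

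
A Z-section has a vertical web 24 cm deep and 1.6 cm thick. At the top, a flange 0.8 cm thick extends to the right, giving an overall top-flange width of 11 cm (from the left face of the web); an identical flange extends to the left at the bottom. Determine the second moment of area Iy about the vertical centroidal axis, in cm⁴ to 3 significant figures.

Split into non-overlapping primitives; take the origin at the lower-left of the bounding box.
Web: 1.6 × 24, A = 38.4 cm², x = 10.2 cm, Ī = 8.192 cm⁴.
Top flange (beyond web): 9.4 × 0.8, A = 7.52 cm², x = 15.7 cm, Ī = 55.372 cm⁴.
Bottom flange (beyond web): 9.4 × 0.8, A = 7.52 cm², x = 4.7 cm, Ī = 55.372 cm⁴.
Centroid: x̄ = ΣA·x / ΣA = 10.2 cm.
Transfer each piece to the vertical centroidal axis using Ī + A·d² with d = x − 10.2:
  web: d = 0 cm → contributes +8.192 cm⁴
  top flange (beyond web): d = 5.5 cm → contributes +282.85 cm⁴
  bottom flange (beyond web): d = -5.5 cm → contributes +282.85 cm⁴
Total I = 573.9 cm⁴.

Iy ≈ 574 cm⁴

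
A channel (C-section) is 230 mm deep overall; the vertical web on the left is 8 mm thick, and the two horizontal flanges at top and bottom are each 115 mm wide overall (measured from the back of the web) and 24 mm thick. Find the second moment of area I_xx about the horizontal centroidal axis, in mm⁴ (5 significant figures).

Split into non-overlapping primitives; take the origin at the lower-left of the bounding box.
Web: 8 × 230, A = 1 840 mm², y = 115 mm, Ī = 8 111 333 mm⁴.
Top flange (beyond web): 107 × 24, A = 2 568 mm², y = 218 mm, Ī = 123 264 mm⁴.
Bottom flange (beyond web): 107 × 24, A = 2 568 mm², y = 12 mm, Ī = 123 264 mm⁴.
By symmetry the centroid is at mid-height, ȳ = 115 mm.
Transfer each piece to the horizontal centroidal axis using Ī + A·d² with d = y − 115:
  web: d = 0 mm → contributes +8 111 333 mm⁴
  top flange (beyond web): d = 103 mm → contributes +27 367 176 mm⁴
  bottom flange (beyond web): d = -103 mm → contributes +27 367 176 mm⁴
Total I = 62 845 685 mm⁴.

I_xx ≈ 6.2846 × 10⁷ mm⁴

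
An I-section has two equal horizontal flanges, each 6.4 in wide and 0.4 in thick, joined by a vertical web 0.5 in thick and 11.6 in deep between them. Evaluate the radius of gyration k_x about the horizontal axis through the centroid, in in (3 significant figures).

k_x ≈ 4.78 in

Split into non-overlapping primitives; take the origin at the lower-left of the bounding box.
Bottom flange: 6.4 × 0.4, A = 2.56 in², y = 0.2 in, Ī = 0.034133 in⁴.
Web: 0.5 × 11.6, A = 5.8 in², y = 6.2 in, Ī = 65.037 in⁴.
Top flange: 6.4 × 0.4, A = 2.56 in², y = 12.2 in, Ī = 0.034133 in⁴.
By symmetry the centroid is at mid-height, ȳ = 6.2 in.
Transfer each piece to the horizontal axis through the centroid using Ī + A·d² with d = y − 6.2:
  bottom flange: d = -6 in → contributes +92.194 in⁴
  web: d = 0 in → contributes +65.037 in⁴
  top flange: d = 6 in → contributes +92.194 in⁴
Total I = 249.43 in⁴.
Radius of gyration: k = √(I/A) = √(249.43 / 10.92) = 4.7792 in.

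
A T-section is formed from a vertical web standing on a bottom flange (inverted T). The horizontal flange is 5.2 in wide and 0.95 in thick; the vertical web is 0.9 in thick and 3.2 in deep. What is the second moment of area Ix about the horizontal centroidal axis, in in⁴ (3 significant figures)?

Split into non-overlapping primitives; take the origin at the lower-left of the bounding box.
Flange: 5.2 × 0.95, A = 4.94 in², y = 0.475 in, Ī = 0.37153 in⁴.
Web: 0.9 × 3.2, A = 2.88 in², y = 2.55 in, Ī = 2.4576 in⁴.
Centroid: ȳ = ΣA·y / ΣA = 1.2392 in.
Transfer each piece to the horizontal centroidal axis using Ī + A·d² with d = y − 1.2392:
  flange: d = -0.76419 in → contributes +3.2565 in⁴
  web: d = 1.3108 in → contributes +7.406 in⁴
Total I = 10.663 in⁴.

Ix ≈ 10.7 in⁴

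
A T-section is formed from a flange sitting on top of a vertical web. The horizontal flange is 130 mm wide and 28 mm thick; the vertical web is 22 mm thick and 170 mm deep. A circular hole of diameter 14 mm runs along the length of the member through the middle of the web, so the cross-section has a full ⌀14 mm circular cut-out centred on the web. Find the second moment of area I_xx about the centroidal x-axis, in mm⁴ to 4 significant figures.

Split into non-overlapping primitives; take the origin at the lower-left of the bounding box.
Flange: 130 × 28, A = 3 640 mm², y = 184 mm, Ī = 237 813 mm⁴.
Web: 22 × 170, A = 3 740 mm², y = 85 mm, Ī = 9 007 167 mm⁴.
Hole (subtracted): ⌀14, A = 153.938 mm², y = 85 mm, Ī = 1885.74 mm⁴.
Centroid: ȳ = ΣA·y / ΣA = 134.869 mm.
Transfer each piece to the centroidal x-axis using Ī + A·d² with d = y − 134.869:
  flange: d = 49.1305 mm → contributes +9 024 072 mm⁴
  web: d = -49.8695 mm → contributes +18 308 418 mm⁴
  hole: d = -49.8695 mm → contributes −384 724 mm⁴
Total I = 26 947 766 mm⁴.

I_xx ≈ 2.695 × 10⁷ mm⁴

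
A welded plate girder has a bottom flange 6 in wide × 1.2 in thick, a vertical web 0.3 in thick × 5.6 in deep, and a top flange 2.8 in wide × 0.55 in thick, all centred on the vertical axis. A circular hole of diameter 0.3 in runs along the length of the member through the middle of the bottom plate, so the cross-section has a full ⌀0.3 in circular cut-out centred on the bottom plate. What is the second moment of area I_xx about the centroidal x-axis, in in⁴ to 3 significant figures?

I_xx ≈ 65.5 in⁴

Treat the section as a set of non-overlapping primitives; coordinates are from the bounding-box lower-left.
Bottom plate: 6 × 1.2, A = 7.2 in², y = 0.6 in, Ī = 0.864 in⁴.
Web plate: 0.3 × 5.6, A = 1.68 in², y = 4 in, Ī = 4.3904 in⁴.
Top plate: 2.8 × 0.55, A = 1.54 in², y = 7.075 in, Ī = 0.038821 in⁴.
Hole (subtracted): ⌀0.3, A = 0.070686 in², y = 0.6 in, Ī = 0.00039761 in⁴.
Centroid: ȳ = ΣA·y / ΣA = 2.1154 in.
Transfer each piece to the centroidal x-axis using Ī + A·d² with d = y − 2.1154:
  bottom plate: d = -1.5154 in → contributes +17.399 in⁴
  web plate: d = 1.8846 in → contributes +10.357 in⁴
  top plate: d = 4.9596 in → contributes +37.919 in⁴
  hole: d = -1.5154 in → contributes −0.16273 in⁴
Total I = 65.512 in⁴.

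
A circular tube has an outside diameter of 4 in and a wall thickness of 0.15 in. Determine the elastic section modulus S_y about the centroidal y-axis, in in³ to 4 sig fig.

Decompose the section into non-overlapping parts with the origin at the bottom-left of its bounding rectangle.
Outer circle: ⌀4, A = 12.5664 in², x = 2 in, Ī = 12.5664 in⁴.
Bore (subtracted): ⌀3.7, A = 10.7521 in², x = 2 in, Ī = 9.19977 in⁴.
By symmetry the centroid is at mid-width, x̄ = 2 in.
All pieces are centred on the centroidal y-axis, so I = ΣĪ (holes subtracted) = 3.3666 in⁴.
Extreme fibre distance c = 2 in; S = I/c = 1.6833 in³.

S_y ≈ 1.683 in³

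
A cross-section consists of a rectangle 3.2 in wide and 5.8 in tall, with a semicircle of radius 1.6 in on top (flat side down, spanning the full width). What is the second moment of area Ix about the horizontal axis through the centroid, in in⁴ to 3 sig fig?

Break the section into simple shapes (no overlaps), measuring from the bottom-left corner of the bounding box.
Rectangular body: 3.2 × 5.8, A = 18.56 in², y = 2.9 in, Ī = 52.03 in⁴.
Semicircular cap: semicircle r = 1.6, A = 4.0212 in², y = 6.4791 in, Ī = 0.7193 in⁴.
Centroid: ȳ = ΣA·y / ΣA = 3.5374 in.
Transfer each piece to the horizontal axis through the centroid using Ī + A·d² with d = y − 3.5374:
  rectangular body: d = -0.63735 in → contributes +59.569 in⁴
  semicircular cap: d = 2.9417 in → contributes +35.518 in⁴
Total I = 95.087 in⁴.

Ix ≈ 95.1 in⁴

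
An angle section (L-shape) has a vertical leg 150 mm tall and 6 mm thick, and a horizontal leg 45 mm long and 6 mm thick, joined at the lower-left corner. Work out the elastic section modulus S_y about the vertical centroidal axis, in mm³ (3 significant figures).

S_y ≈ 3380 mm³

Split into non-overlapping primitives; take the origin at the lower-left of the bounding box.
Vertical leg: 6 × 150, A = 900 mm², x = 3 mm, Ī = 2 700 mm⁴.
Horizontal leg (remainder): 39 × 6, A = 234 mm², x = 25.5 mm, Ī = 29 660 mm⁴.
Centroid: x̄ = ΣA·x / ΣA = 7.6429 mm.
Transfer each piece to the vertical centroidal axis using Ī + A·d² with d = x − 7.6429:
  vertical leg: d = -4.6429 mm → contributes +22 101 mm⁴
  horizontal leg (remainder): d = 17.857 mm → contributes +104 277 mm⁴
Total I = 126 377 mm⁴.
Extreme fibre distance c = 37.357 mm; S = I/c = 3 383 mm³.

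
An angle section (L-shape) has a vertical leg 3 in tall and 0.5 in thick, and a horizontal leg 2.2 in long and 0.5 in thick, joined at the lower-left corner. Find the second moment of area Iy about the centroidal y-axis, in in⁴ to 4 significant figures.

Iy ≈ 0.8924 in⁴

Treat the section as a set of non-overlapping primitives; coordinates are from the bounding-box lower-left.
Vertical leg: 0.5 × 3, A = 1.5 in², x = 0.25 in, Ī = 0.03125 in⁴.
Horizontal leg (remainder): 1.7 × 0.5, A = 0.85 in², x = 1.35 in, Ī = 0.204708 in⁴.
Centroid: x̄ = ΣA·x / ΣA = 0.647872 in.
Transfer each piece to the centroidal y-axis using Ī + A·d² with d = x − 0.647872:
  vertical leg: d = -0.397872 in → contributes +0.268704 in⁴
  horizontal leg (remainder): d = 0.702128 in → contributes +0.623744 in⁴
Total I = 0.892448 in⁴.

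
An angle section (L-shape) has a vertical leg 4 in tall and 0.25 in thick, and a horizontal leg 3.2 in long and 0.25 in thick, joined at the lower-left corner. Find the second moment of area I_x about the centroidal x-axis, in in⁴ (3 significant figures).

Treat the section as a set of non-overlapping primitives; coordinates are from the bounding-box lower-left.
Vertical leg: 0.25 × 4, A = 1 in², y = 2 in, Ī = 1.3333 in⁴.
Horizontal leg (remainder): 2.95 × 0.25, A = 0.7375 in², y = 0.125 in, Ī = 0.0038411 in⁴.
Centroid: ȳ = ΣA·y / ΣA = 1.2041 in.
Transfer each piece to the centroidal x-axis using Ī + A·d² with d = y − 1.2041:
  vertical leg: d = 0.79586 in → contributes +1.9667 in⁴
  horizontal leg (remainder): d = -1.0791 in → contributes +0.86269 in⁴
Total I = 2.8294 in⁴.

I_x ≈ 2.83 in⁴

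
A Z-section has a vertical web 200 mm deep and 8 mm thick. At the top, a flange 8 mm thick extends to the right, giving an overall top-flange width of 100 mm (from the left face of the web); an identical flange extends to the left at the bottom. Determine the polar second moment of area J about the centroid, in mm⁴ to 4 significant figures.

Treat the section as a set of non-overlapping primitives; coordinates are from the bounding-box lower-left.
Web: 8 × 200, A = 1 600 mm², y = 100 mm, Ī = 5 333 333 mm⁴.
Top flange (beyond web): 92 × 8, A = 736 mm², y = 196 mm, Ī = 3925.33 mm⁴.
Bottom flange (beyond web): 92 × 8, A = 736 mm², y = 4 mm, Ī = 3925.33 mm⁴.
Centroid: ȳ = ΣA·y / ΣA = 100 mm.
Transfer each piece to the centroidal x-axis using Ī + A·d² with d = y − 100:
  web: d = 0 mm → contributes +5 333 333 mm⁴
  top flange (beyond web): d = 96 mm → contributes +6 786 901 mm⁴
  bottom flange (beyond web): d = -96 mm → contributes +6 786 901 mm⁴
Total I = 18 907 136 mm⁴.
For the y-axis: x̄ = 96 mm.
Repeating about the centroidal y-axis gives I_y = 4 726 784 mm⁴.
Polar second moment: J = I_x + I_y = 23 633 920 mm⁴.

J ≈ 2.363 × 10⁷ mm⁴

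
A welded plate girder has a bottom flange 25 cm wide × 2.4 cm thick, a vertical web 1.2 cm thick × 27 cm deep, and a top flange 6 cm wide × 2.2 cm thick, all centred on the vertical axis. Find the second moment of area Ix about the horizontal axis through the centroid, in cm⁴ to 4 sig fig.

Decompose the section into non-overlapping parts with the origin at the bottom-left of its bounding rectangle.
Bottom plate: 25 × 2.4, A = 60 cm², y = 1.2 cm, Ī = 28.8 cm⁴.
Web plate: 1.2 × 27, A = 32.4 cm², y = 15.9 cm, Ī = 1968.3 cm⁴.
Top plate: 6 × 2.2, A = 13.2 cm², y = 30.5 cm, Ī = 5.324 cm⁴.
Centroid: ȳ = ΣA·y / ΣA = 9.37273 cm.
Transfer each piece to the horizontal axis through the centroid using Ī + A·d² with d = y − 9.37273:
  bottom plate: d = -8.17273 cm → contributes +4036.41 cm⁴
  web plate: d = 6.52727 cm → contributes +3348.71 cm⁴
  top plate: d = 21.1273 cm → contributes +5897.3 cm⁴
Total I = 13282.4 cm⁴.

Ix ≈ 1.328 × 10⁴ cm⁴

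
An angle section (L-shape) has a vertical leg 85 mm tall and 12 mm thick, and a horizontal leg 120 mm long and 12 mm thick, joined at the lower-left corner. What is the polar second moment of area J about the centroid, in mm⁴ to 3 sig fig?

J ≈ 4.72 × 10⁶ mm⁴

Decompose the section into non-overlapping parts with the origin at the bottom-left of its bounding rectangle.
Vertical leg: 12 × 85, A = 1 020 mm², y = 42.5 mm, Ī = 614 125 mm⁴.
Horizontal leg (remainder): 108 × 12, A = 1 296 mm², y = 6 mm, Ī = 15 552 mm⁴.
Centroid: ȳ = ΣA·y / ΣA = 22.075 mm.
Transfer each piece to the centroidal x-axis using Ī + A·d² with d = y − 22.075:
  vertical leg: d = 20.425 mm → contributes +1 039 644 mm⁴
  horizontal leg (remainder): d = -16.075 mm → contributes +350 451 mm⁴
Total I = 1 390 095 mm⁴.
For the y-axis: x̄ = 39.575 mm.
Repeating about the centroidal y-axis gives I_y = 3 326 750 mm⁴.
Polar second moment: J = I_x + I_y = 4 716 845 mm⁴.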